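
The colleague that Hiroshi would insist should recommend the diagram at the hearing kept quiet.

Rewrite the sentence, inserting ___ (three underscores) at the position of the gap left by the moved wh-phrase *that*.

The colleague that Hiroshi would insist ___ should recommend the diagram at the hearing kept quiet.

The filler 'that' is interpreted as the subject of the clause embedded under 'insist'. The gap is right after 'insist'.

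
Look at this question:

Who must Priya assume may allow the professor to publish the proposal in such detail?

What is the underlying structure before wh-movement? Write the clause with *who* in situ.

Priya must assume who may allow the professor to publish the proposal in such detail.

'who' functions as the subject of the clause embedded under 'assume'. It moves to the left edge, and the trace sits right after 'assume':
Who must Priya assume ___ may allow the professor to publish the proposal in such detail?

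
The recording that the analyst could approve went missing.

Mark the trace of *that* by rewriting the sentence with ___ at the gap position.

The recording that the analyst could approve ___ went missing.

'that' functions as the direct object of 'approve'. The gap is right after 'approve'.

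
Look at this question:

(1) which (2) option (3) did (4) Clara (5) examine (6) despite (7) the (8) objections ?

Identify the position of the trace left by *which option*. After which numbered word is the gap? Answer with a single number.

5

Before movement: Clara did examine which option despite the objections.
The filler 'which option' is interpreted as the direct object of 'examine'. Fronting leaves a gap immediately after 'examine':
Which option did Clara examine ___ despite the objections?
'examine' is word 5.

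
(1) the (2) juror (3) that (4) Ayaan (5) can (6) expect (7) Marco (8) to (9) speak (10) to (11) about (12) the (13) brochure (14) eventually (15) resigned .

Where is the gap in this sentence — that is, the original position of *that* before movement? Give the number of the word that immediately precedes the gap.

'that' is the object of the preposition 'to'. It moves to the left edge, and the trace sits right after 'to':
The juror that Ayaan can expect Marco to speak to ___ about the brochure eventually resigned.
'to' is word 10.

10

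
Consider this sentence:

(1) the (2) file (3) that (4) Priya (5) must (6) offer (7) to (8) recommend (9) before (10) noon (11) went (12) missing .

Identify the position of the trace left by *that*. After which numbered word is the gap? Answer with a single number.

'that' is the direct object of 'recommend'. Wh-movement fronts it, leaving a gap right after 'recommend':
The file that Priya must offer to recommend ___ before noon went missing.
'recommend' is word 8.

8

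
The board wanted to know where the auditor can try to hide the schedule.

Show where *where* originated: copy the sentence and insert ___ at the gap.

The board wanted to know where the auditor can try to hide the schedule ___.

Underlying clause: The auditor can try to hide the schedule where.
The filler 'where' is interpreted as the locative complement of 'hide'. The gap is right after 'schedule'.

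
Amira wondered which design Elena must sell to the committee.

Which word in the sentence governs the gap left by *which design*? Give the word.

sell

Underlying clause: Elena must sell which design to the committee.
'which design' functions as the direct object of 'sell'. Wh-movement fronts it, leaving a gap right after 'sell':
Amira wondered which design Elena must sell ___ to the committee.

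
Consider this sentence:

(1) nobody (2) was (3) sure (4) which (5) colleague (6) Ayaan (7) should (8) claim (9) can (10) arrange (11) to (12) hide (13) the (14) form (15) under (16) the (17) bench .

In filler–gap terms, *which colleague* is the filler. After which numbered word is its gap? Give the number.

8

Underlying clause: Ayaan should claim which colleague can arrange to hide the form under the bench.
The filler 'which colleague' is interpreted as the subject of the clause embedded under 'claim'. It moves to the left edge, and the trace sits right after 'claim':
Nobody was sure which colleague Ayaan should claim ___ can arrange to hide the form under the bench.
'claim' is word 8.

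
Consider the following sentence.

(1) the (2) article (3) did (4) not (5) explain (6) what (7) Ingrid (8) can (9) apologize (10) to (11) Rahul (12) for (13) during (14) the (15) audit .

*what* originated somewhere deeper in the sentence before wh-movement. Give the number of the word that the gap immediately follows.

12

In situ: Ingrid can apologize to Rahul for what during the audit.
The filler 'what' is interpreted as the object of the preposition 'for'. Wh-movement fronts it, leaving a gap right after 'for':
The article did not explain what Ingrid can apologize to Rahul for ___ during the audit.
'for' is word 12.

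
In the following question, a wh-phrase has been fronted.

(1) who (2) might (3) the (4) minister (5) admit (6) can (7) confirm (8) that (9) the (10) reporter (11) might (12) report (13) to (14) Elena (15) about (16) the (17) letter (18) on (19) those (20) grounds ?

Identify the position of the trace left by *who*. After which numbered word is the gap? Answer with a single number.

In situ: The minister might admit who can confirm that the reporter might report to Elena about the letter on those grounds.
'who' functions as the subject of the clause embedded under 'admit'. It moves to the left edge, and the trace sits right after 'admit':
Who might the minister admit ___ can confirm that the reporter might report to Elena about the letter on those grounds?
'admit' is word 5.

5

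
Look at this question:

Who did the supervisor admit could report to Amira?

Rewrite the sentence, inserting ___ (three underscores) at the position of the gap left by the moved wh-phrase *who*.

Who did the supervisor admit ___ could report to Amira?

Pre-movement form: The supervisor did admit who could report to Amira.
'who' is the subject of the clause embedded under 'admit'. The gap is right after 'admit'.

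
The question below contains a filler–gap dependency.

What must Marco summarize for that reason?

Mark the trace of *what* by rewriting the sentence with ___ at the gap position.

What must Marco summarize ___ for that reason?

Before movement: Marco must summarize what for that reason.
The filler 'what' is interpreted as the direct object of 'summarize'. The gap is right after 'summarize'.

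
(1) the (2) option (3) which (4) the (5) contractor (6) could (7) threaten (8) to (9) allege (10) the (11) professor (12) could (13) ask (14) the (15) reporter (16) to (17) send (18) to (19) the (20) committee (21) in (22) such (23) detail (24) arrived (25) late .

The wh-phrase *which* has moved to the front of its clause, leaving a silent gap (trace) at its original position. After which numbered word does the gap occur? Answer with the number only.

'which' is the direct object of 'send'. It moves to the left edge, and the trace sits right after 'send':
The option which the contractor could threaten to allege the professor could ask the reporter to send ___ to the committee in such detail arrived late.
'send' is word 17.

17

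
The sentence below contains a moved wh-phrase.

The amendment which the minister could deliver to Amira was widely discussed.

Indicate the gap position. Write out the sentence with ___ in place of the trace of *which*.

'which' functions as the direct object of 'deliver'. The gap is right after 'deliver'.

The amendment which the minister could deliver ___ to Amira was widely discussed.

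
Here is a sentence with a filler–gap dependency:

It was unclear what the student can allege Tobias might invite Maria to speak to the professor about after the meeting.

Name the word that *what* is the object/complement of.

Before movement: The student can allege Tobias might invite Maria to speak to the professor about what after the meeting.
'what' functions as the object of the preposition 'about'. It moves to the left edge, and the trace sits right after 'about':
It was unclear what the student can allege Tobias might invite Maria to speak to the professor about ___ after the meeting.

about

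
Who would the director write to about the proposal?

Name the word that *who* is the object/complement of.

to

In situ: The director would write to who about the proposal.
'who' functions as the object of the preposition 'to'. Wh-movement fronts it, leaving a gap right after 'to':
Who would the director write to ___ about the proposal?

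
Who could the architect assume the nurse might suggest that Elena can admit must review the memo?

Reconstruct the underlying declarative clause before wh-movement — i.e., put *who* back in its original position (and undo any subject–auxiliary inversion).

The architect could assume the nurse might suggest that Elena can admit who must review the memo.

The filler 'who' is interpreted as the subject of the clause embedded under 'admit'. Wh-movement fronts it, leaving a gap right after 'admit':
Who could the architect assume the nurse might suggest that Elena can admit ___ must review the memo?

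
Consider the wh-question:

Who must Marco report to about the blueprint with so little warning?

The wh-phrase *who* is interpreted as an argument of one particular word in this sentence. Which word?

Before movement: Marco must report to who about the blueprint with so little warning.
The filler 'who' is interpreted as the object of the preposition 'to'. Wh-movement fronts it, leaving a gap right after 'to':
Who must Marco report to ___ about the blueprint with so little warning?

to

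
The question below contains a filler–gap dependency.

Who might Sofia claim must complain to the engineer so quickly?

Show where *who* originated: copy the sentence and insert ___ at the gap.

Pre-movement form: Sofia might claim who must complain to the engineer so quickly.
The filler 'who' is interpreted as the subject of the clause embedded under 'claim'. The gap is right after 'claim'.

Who might Sofia claim ___ must complain to the engineer so quickly?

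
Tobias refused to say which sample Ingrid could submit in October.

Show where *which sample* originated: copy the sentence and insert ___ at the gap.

Underlying clause: Ingrid could submit which sample in October.
'which sample' functions as the direct object of 'submit'. The gap is right after 'submit'.

Tobias refused to say which sample Ingrid could submit ___ in October.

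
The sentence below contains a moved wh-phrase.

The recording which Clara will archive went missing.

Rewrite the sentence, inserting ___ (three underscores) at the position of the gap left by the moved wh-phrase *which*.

The recording which Clara will archive ___ went missing.

'which' is the direct object of 'archive'. The gap is right after 'archive'.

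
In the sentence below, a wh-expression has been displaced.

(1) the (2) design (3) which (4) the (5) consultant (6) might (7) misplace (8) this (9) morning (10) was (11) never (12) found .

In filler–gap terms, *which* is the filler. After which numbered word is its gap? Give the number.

7

The filler 'which' is interpreted as the direct object of 'misplace'. It moves to the left edge, and the trace sits right after 'misplace':
The design which the consultant might misplace ___ this morning was never found.
'misplace' is word 7.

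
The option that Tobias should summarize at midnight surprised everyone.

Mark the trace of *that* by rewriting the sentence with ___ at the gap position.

The filler 'that' is interpreted as the direct object of 'summarize'. The gap is right after 'summarize'.

The option that Tobias should summarize ___ at midnight surprised everyone.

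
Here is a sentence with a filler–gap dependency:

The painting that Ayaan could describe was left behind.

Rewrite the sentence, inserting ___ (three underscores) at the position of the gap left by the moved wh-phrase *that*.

The filler 'that' is interpreted as the direct object of 'describe'. The gap is right after 'describe'.

The painting that Ayaan could describe ___ was left behind.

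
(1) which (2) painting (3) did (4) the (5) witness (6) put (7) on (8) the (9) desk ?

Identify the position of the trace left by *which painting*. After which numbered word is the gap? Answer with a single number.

Pre-movement form: The witness did put which painting on the desk.
The filler 'which painting' is interpreted as the direct object of 'put'. Wh-movement fronts it, leaving a gap right after 'put':
Which painting did the witness put ___ on the desk?
'put' is word 6.

6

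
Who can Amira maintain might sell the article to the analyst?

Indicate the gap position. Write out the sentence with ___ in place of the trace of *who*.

Who can Amira maintain ___ might sell the article to the analyst?

In situ: Amira can maintain who might sell the article to the analyst.
The filler 'who' is interpreted as the subject of the clause embedded under 'maintain'. The gap is right after 'maintain'.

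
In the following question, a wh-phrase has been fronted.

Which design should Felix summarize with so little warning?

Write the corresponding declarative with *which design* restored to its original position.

Felix should summarize which design with so little warning.

The filler 'which design' is interpreted as the direct object of 'summarize'. Wh-movement fronts it, leaving a gap right after 'summarize':
Which design should Felix summarize ___ with so little warning?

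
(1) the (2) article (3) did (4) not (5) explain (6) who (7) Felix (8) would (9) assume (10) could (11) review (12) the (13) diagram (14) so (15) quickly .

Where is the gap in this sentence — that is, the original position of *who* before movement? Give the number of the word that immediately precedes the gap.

Underlying clause: Felix would assume who could review the diagram so quickly.
'who' functions as the subject of the clause embedded under 'assume'. It moves to the left edge, and the trace sits right after 'assume':
The article did not explain who Felix would assume ___ could review the diagram so quickly.
'assume' is word 9.

9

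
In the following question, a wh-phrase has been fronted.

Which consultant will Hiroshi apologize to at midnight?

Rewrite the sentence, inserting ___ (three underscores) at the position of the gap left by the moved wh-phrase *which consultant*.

Which consultant will Hiroshi apologize to ___ at midnight?

Before movement: Hiroshi will apologize to which consultant at midnight.
'which consultant' functions as the object of the preposition 'to'. The gap is right after 'to'.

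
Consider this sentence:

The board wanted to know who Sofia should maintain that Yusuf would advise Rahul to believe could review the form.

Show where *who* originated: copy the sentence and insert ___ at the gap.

The board wanted to know who Sofia should maintain that Yusuf would advise Rahul to believe ___ could review the form.

In situ: Sofia should maintain that Yusuf would advise Rahul to believe who could review the form.
'who' functions as the subject of the clause embedded under 'believe'. The gap is right after 'believe'.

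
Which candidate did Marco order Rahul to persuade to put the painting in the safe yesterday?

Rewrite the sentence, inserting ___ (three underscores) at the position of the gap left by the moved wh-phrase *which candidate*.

Which candidate did Marco order Rahul to persuade ___ to put the painting in the safe yesterday?

In situ: Marco did order Rahul to persuade which candidate to put the painting in the safe yesterday.
'which candidate' is the direct object of 'persuade'. The gap is right after 'persuade'.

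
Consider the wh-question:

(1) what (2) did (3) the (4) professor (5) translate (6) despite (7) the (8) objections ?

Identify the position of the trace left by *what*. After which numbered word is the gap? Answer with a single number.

In situ: The professor did translate what despite the objections.
The filler 'what' is interpreted as the direct object of 'translate'. Fronting leaves a gap immediately after 'translate':
What did the professor translate ___ despite the objections?
'translate' is word 5.

5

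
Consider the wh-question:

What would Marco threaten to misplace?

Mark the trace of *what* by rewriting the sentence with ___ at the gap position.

Underlying clause: Marco would threaten to misplace what.
'what' is the direct object of 'misplace'. The gap is right after 'misplace'.

What would Marco threaten to misplace ___?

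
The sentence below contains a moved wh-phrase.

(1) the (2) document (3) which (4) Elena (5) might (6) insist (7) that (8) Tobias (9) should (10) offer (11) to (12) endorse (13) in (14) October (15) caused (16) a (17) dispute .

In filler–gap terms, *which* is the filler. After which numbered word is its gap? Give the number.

12

'which' is the direct object of 'endorse'. It moves to the left edge, and the trace sits right after 'endorse':
The document which Elena might insist that Tobias should offer to endorse ___ in October caused a dispute.
'endorse' is word 12.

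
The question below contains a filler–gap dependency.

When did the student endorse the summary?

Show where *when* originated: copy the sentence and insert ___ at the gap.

In situ: The student did endorse the summary when.
'when' is the temporal adjunct. The gap is right after 'summary'.

When did the student endorse the summary ___?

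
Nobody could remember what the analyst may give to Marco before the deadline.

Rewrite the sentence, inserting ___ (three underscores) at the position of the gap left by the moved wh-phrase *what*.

In situ: The analyst may give what to Marco before the deadline.
'what' functions as the direct object of 'give'. The gap is right after 'give'.

Nobody could remember what the analyst may give ___ to Marco before the deadline.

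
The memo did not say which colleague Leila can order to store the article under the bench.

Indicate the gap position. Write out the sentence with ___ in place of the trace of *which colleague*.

The memo did not say which colleague Leila can order ___ to store the article under the bench.

In situ: Leila can order which colleague to store the article under the bench.
The filler 'which colleague' is interpreted as the direct object of 'order'. The gap is right after 'order'.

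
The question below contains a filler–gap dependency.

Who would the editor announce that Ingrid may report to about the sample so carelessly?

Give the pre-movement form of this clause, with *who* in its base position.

The filler 'who' is interpreted as the object of the preposition 'to'. Wh-movement fronts it, leaving a gap right after 'to':
Who would the editor announce that Ingrid may report to ___ about the sample so carelessly?

The editor would announce that Ingrid may report to who about the sample so carelessly.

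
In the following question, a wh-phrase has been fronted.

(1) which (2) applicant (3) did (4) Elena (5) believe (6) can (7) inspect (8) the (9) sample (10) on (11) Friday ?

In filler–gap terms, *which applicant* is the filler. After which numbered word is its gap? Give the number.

5

Before movement: Elena did believe which applicant can inspect the sample on Friday.
'which applicant' is the subject of the clause embedded under 'believe'. Fronting leaves a gap immediately after 'believe':
Which applicant did Elena believe ___ can inspect the sample on Friday?
'believe' is word 5.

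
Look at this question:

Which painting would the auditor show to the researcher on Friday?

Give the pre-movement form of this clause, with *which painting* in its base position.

The filler 'which painting' is interpreted as the direct object of 'show'. Wh-movement fronts it, leaving a gap right after 'show':
Which painting would the auditor show ___ to the researcher on Friday?

The auditor would show which painting to the researcher on Friday.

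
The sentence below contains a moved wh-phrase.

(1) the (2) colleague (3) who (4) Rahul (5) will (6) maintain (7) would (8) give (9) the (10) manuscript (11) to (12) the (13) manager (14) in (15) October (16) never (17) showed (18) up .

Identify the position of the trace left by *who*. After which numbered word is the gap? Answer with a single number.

'who' is the subject of the clause embedded under 'maintain'. It moves to the left edge, and the trace sits right after 'maintain':
The colleague who Rahul will maintain ___ would give the manuscript to the manager in October never showed up.
'maintain' is word 6.

6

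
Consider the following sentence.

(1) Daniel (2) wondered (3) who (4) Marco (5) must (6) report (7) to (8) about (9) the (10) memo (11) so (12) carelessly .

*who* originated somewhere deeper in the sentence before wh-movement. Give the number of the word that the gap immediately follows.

Pre-movement form: Marco must report to who about the memo so carelessly.
The filler 'who' is interpreted as the object of the preposition 'to'. It moves to the left edge, and the trace sits right after 'to':
Daniel wondered who Marco must report to ___ about the memo so carelessly.
'to' is word 7.

7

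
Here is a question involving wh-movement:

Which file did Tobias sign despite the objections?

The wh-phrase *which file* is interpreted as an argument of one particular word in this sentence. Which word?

sign

Pre-movement form: Tobias did sign which file despite the objections.
'which file' is the direct object of 'sign'. It moves to the left edge, and the trace sits right after 'sign':
Which file did Tobias sign ___ despite the objections?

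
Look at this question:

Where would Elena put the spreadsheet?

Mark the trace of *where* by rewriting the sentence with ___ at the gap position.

In situ: Elena would put the spreadsheet where.
The filler 'where' is interpreted as the locative complement of 'put'. The gap is right after 'spreadsheet'.

Where would Elena put the spreadsheet ___?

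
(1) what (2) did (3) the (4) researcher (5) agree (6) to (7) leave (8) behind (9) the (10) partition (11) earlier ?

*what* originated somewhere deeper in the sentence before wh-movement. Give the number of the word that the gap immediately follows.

Underlying clause: The researcher did agree to leave what behind the partition earlier.
The filler 'what' is interpreted as the direct object of 'leave'. Fronting leaves a gap immediately after 'leave':
What did the researcher agree to leave ___ behind the partition earlier?
'leave' is word 7.

7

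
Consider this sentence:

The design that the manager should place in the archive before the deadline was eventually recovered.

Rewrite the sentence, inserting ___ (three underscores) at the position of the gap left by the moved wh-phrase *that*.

The design that the manager should place ___ in the archive before the deadline was eventually recovered.

'that' is the direct object of 'place'. The gap is right after 'place'.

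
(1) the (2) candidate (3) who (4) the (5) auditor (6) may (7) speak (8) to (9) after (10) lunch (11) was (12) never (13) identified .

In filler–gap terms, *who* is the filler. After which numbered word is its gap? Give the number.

8

'who' is the object of the preposition 'to'. Wh-movement fronts it, leaving a gap right after 'to':
The candidate who the auditor may speak to ___ after lunch was never identified.
'to' is word 8.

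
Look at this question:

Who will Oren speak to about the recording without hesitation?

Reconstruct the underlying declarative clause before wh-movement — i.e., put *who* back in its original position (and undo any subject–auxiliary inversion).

'who' functions as the object of the preposition 'to'. It moves to the left edge, and the trace sits right after 'to':
Who will Oren speak to ___ about the recording without hesitation?

Oren will speak to who about the recording without hesitation.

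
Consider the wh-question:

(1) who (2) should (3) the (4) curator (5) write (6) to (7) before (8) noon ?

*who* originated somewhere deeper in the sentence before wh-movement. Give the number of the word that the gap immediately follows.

6

Underlying clause: The curator should write to who before noon.
The filler 'who' is interpreted as the object of the preposition 'to'. It moves to the left edge, and the trace sits right after 'to':
Who should the curator write to ___ before noon?
'to' is word 6.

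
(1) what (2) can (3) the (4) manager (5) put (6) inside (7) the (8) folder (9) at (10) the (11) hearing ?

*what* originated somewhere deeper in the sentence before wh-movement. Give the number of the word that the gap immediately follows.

5

Before movement: The manager can put what inside the folder at the hearing.
'what' is the direct object of 'put'. Fronting leaves a gap immediately after 'put':
What can the manager put ___ inside the folder at the hearing?
'put' is word 5.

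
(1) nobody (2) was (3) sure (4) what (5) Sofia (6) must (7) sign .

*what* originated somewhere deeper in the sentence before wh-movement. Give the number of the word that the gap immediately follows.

7

Before movement: Sofia must sign what.
The filler 'what' is interpreted as the direct object of 'sign'. Wh-movement fronts it, leaving a gap right after 'sign':
Nobody was sure what Sofia must sign ___.
'sign' is word 7.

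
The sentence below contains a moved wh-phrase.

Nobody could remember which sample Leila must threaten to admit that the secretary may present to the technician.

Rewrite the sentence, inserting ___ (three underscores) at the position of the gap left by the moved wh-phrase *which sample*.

Before movement: Leila must threaten to admit that the secretary may present which sample to the technician.
'which sample' functions as the direct object of 'present'. The gap is right after 'present'.

Nobody could remember which sample Leila must threaten to admit that the secretary may present ___ to the technician.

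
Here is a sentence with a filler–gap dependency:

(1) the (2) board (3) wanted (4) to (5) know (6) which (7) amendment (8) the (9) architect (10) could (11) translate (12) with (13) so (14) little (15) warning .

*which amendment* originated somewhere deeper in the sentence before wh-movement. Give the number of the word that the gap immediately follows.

11

In situ: The architect could translate which amendment with so little warning.
'which amendment' functions as the direct object of 'translate'. Wh-movement fronts it, leaving a gap right after 'translate':
The board wanted to know which amendment the architect could translate ___ with so little warning.
'translate' is word 11.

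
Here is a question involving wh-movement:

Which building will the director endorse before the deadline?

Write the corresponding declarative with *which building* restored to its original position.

'which building' is the direct object of 'endorse'. It moves to the left edge, and the trace sits right after 'endorse':
Which building will the director endorse ___ before the deadline?

The director will endorse which building before the deadline.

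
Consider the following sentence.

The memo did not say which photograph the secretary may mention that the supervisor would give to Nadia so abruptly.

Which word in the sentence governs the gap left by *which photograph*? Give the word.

give

In situ: The secretary may mention that the supervisor would give which photograph to Nadia so abruptly.
'which photograph' is the direct object of 'give'. Wh-movement fronts it, leaving a gap right after 'give':
The memo did not say which photograph the secretary may mention that the supervisor would give ___ to Nadia so abruptly.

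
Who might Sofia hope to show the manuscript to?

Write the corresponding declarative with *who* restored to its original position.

Sofia might hope to show the manuscript to who.

'who' functions as the object of the preposition 'to' (recipient of 'show'). It moves to the left edge, and the trace sits right after 'to':
Who might Sofia hope to show the manuscript to ___?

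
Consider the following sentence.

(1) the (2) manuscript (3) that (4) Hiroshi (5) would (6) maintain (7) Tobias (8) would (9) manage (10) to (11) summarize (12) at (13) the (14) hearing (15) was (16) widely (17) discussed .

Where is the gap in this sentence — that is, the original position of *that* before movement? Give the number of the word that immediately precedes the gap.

11

'that' is the direct object of 'summarize'. It moves to the left edge, and the trace sits right after 'summarize':
The manuscript that Hiroshi would maintain Tobias would manage to summarize ___ at the hearing was widely discussed.
'summarize' is word 11.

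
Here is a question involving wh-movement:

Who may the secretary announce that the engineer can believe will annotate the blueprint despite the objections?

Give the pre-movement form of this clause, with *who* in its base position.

The filler 'who' is interpreted as the subject of the clause embedded under 'believe'. Fronting leaves a gap immediately after 'believe':
Who may the secretary announce that the engineer can believe ___ will annotate the blueprint despite the objections?

The secretary may announce that the engineer can believe who will annotate the blueprint despite the objections.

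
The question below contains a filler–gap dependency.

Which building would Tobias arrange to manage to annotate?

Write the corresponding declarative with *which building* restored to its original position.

'which building' is the direct object of 'annotate'. It moves to the left edge, and the trace sits right after 'annotate':
Which building would Tobias arrange to manage to annotate ___?

Tobias would arrange to manage to annotate which building.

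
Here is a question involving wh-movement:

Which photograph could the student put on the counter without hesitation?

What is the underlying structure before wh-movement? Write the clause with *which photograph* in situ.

The filler 'which photograph' is interpreted as the direct object of 'put'. Wh-movement fronts it, leaving a gap right after 'put':
Which photograph could the student put ___ on the counter without hesitation?

The student could put which photograph on the counter without hesitation.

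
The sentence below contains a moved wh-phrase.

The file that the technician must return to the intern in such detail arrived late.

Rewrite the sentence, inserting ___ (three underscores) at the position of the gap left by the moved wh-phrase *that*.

The filler 'that' is interpreted as the direct object of 'return'. The gap is right after 'return'.

The file that the technician must return ___ to the intern in such detail arrived late.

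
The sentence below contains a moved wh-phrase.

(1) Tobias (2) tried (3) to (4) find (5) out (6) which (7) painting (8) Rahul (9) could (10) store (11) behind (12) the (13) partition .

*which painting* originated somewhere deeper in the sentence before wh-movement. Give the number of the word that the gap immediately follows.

In situ: Rahul could store which painting behind the partition.
'which painting' functions as the direct object of 'store'. Wh-movement fronts it, leaving a gap right after 'store':
Tobias tried to find out which painting Rahul could store ___ behind the partition.
'store' is word 10.

10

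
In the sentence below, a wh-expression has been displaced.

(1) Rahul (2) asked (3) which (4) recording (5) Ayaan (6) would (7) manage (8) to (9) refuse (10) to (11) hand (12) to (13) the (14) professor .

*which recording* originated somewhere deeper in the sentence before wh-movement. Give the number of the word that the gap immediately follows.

Pre-movement form: Ayaan would manage to refuse to hand which recording to the professor.
The filler 'which recording' is interpreted as the direct object of 'hand'. Wh-movement fronts it, leaving a gap right after 'hand':
Rahul asked which recording Ayaan would manage to refuse to hand ___ to the professor.
'hand' is word 11.

11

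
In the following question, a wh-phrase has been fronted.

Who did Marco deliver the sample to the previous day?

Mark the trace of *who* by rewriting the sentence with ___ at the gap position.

Who did Marco deliver the sample to ___ the previous day?

Pre-movement form: Marco did deliver the sample to who the previous day.
'who' is the object of the preposition 'to' (recipient of 'deliver'). The gap is right after 'to'.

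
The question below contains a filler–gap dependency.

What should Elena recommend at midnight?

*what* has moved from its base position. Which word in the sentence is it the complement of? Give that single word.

Before movement: Elena should recommend what at midnight.
'what' is the direct object of 'recommend'. Fronting leaves a gap immediately after 'recommend':
What should Elena recommend ___ at midnight?

recommend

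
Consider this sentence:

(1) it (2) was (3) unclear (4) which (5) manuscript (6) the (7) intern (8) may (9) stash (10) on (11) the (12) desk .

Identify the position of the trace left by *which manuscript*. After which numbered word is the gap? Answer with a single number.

9

Underlying clause: The intern may stash which manuscript on the desk.
The filler 'which manuscript' is interpreted as the direct object of 'stash'. Wh-movement fronts it, leaving a gap right after 'stash':
It was unclear which manuscript the intern may stash ___ on the desk.
'stash' is word 9.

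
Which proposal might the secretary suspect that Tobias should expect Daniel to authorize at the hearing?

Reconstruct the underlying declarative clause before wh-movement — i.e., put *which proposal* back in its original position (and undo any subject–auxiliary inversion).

The secretary might suspect that Tobias should expect Daniel to authorize which proposal at the hearing.

The filler 'which proposal' is interpreted as the direct object of 'authorize'. It moves to the left edge, and the trace sits right after 'authorize':
Which proposal might the secretary suspect that Tobias should expect Daniel to authorize ___ at the hearing?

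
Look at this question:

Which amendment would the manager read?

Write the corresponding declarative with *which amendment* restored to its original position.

'which amendment' is the direct object of 'read'. It moves to the left edge, and the trace sits right after 'read':
Which amendment would the manager read ___?

The manager would read which amendment.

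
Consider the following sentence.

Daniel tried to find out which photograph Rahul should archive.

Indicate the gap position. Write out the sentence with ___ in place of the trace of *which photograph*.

Daniel tried to find out which photograph Rahul should archive ___.

Before movement: Rahul should archive which photograph.
'which photograph' functions as the direct object of 'archive'. The gap is right after 'archive'.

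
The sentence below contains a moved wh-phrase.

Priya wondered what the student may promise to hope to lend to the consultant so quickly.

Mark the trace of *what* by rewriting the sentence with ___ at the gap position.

Before movement: The student may promise to hope to lend what to the consultant so quickly.
The filler 'what' is interpreted as the direct object of 'lend'. The gap is right after 'lend'.

Priya wondered what the student may promise to hope to lend ___ to the consultant so quickly.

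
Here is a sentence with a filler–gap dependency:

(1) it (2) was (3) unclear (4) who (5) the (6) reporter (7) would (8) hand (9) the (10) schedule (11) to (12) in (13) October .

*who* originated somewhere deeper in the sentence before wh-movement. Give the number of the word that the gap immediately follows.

11

Pre-movement form: The reporter would hand the schedule to who in October.
The filler 'who' is interpreted as the object of the preposition 'to' (recipient of 'hand'). It moves to the left edge, and the trace sits right after 'to':
It was unclear who the reporter would hand the schedule to ___ in October.
'to' is word 11.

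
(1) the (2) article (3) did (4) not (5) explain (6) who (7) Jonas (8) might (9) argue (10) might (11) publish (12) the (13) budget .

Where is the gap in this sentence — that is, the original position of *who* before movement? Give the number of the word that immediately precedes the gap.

9

In situ: Jonas might argue who might publish the budget.
'who' is the subject of the clause embedded under 'argue'. It moves to the left edge, and the trace sits right after 'argue':
The article did not explain who Jonas might argue ___ might publish the budget.
'argue' is word 9.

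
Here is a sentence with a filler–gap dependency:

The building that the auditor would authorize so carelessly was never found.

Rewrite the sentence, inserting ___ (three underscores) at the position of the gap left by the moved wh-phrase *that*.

The building that the auditor would authorize ___ so carelessly was never found.

The filler 'that' is interpreted as the direct object of 'authorize'. The gap is right after 'authorize'.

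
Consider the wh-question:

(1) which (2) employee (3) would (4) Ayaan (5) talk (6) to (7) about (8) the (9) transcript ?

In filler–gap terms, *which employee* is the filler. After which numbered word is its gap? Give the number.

Underlying clause: Ayaan would talk to which employee about the transcript.
'which employee' is the object of the preposition 'to'. Wh-movement fronts it, leaving a gap right after 'to':
Which employee would Ayaan talk to ___ about the transcript?
'to' is word 6.

6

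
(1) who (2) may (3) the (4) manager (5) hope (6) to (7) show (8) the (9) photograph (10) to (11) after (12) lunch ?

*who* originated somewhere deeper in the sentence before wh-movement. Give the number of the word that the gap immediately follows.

In situ: The manager may hope to show the photograph to who after lunch.
'who' is the object of the preposition 'to' (recipient of 'show'). Wh-movement fronts it, leaving a gap right after 'to':
Who may the manager hope to show the photograph to ___ after lunch?
'to' is word 10.

10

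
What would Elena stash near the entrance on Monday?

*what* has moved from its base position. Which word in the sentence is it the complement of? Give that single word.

Underlying clause: Elena would stash what near the entrance on Monday.
'what' functions as the direct object of 'stash'. Fronting leaves a gap immediately after 'stash':
What would Elena stash ___ near the entrance on Monday?

stash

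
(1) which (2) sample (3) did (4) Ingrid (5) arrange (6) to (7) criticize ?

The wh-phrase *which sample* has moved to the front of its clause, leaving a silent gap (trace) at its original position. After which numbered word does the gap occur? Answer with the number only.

7

Before movement: Ingrid did arrange to criticize which sample.
The filler 'which sample' is interpreted as the direct object of 'criticize'. It moves to the left edge, and the trace sits right after 'criticize':
Which sample did Ingrid arrange to criticize ___?
'criticize' is word 7.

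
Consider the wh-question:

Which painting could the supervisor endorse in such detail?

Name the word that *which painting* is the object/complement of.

Before movement: The supervisor could endorse which painting in such detail.
'which painting' is the direct object of 'endorse'. It moves to the left edge, and the trace sits right after 'endorse':
Which painting could the supervisor endorse ___ in such detail?

endorse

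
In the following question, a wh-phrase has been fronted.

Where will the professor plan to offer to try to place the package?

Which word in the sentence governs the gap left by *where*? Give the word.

Underlying clause: The professor will plan to offer to try to place the package where.
'where' is the locative complement of 'place'. Wh-movement fronts it, leaving a gap right after 'package':
Where will the professor plan to offer to try to place the package ___?

place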